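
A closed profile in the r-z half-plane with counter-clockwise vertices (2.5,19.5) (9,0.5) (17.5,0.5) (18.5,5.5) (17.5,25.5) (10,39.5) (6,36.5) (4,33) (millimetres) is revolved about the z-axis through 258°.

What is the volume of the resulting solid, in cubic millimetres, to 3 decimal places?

Volume = 21816.134 mm³

Profile (r,z), 8 vertices: (2.5,19.5) (9,0.5) (17.5,0.5) (18.5,5.5) (17.5,25.5) (10,39.5) (6,36.5) (4,33)
edge 0: (2.5,19.5)→(9,0.5)  cross = 2.5·0.5 − 9·19.5 = -174.2500; (r_i+r_j)·cross = 11.5·-174.2500 = -2003.8750
edge 1: (9,0.5)→(17.5,0.5)  cross = 9·0.5 − 17.5·0.5 = -4.2500; (r_i+r_j)·cross = 26.5·-4.2500 = -112.6250
edge 2: (17.5,0.5)→(18.5,5.5)  cross = 17.5·5.5 − 18.5·0.5 = 87.0000; (r_i+r_j)·cross = 36·87.0000 = 3132.0000
edge 3: (18.5,5.5)→(17.5,25.5)  cross = 18.5·25.5 − 17.5·5.5 = 375.5000; (r_i+r_j)·cross = 36·375.5000 = 13518.0000
edge 4: (17.5,25.5)→(10,39.5)  cross = 17.5·39.5 − 10·25.5 = 436.2500; (r_i+r_j)·cross = 27.5·436.2500 = 11996.8750
edge 5: (10,39.5)→(6,36.5)  cross = 10·36.5 − 6·39.5 = 128.0000; (r_i+r_j)·cross = 16·128.0000 = 2048.0000
edge 6: (6,36.5)→(4,33)  cross = 6·33 − 4·36.5 = 52.0000; (r_i+r_j)·cross = 10·52.0000 = 520.0000
edge 7: (4,33)→(2.5,19.5)  cross = 4·19.5 − 2.5·33 = -4.5000; (r_i+r_j)·cross = 6.5·-4.5000 = -29.2500
Σcross = 895.7500 → A = |Σcross|/2 = 447.8750 mm²
Σ(r_i+r_j)·cross = 29069.1250 → first moment M = |Σ|/6 = 4844.8542
R_c = M/A = 4844.8542/447.8750 = 10.8174 mm
θ = 258° = 4.502949 rad
V = θ·R_c·A = 4.502949·10.8174·447.8750 = 21816.134 mm³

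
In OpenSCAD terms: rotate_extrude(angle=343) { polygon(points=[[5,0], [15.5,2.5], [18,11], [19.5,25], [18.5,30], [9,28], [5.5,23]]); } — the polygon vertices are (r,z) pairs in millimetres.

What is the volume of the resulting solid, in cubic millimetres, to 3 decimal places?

Profile (r,z), 7 vertices: (5,0) (15.5,2.5) (18,11) (19.5,25) (18.5,30) (9,28) (5.5,23)
edge 0: (5,0)→(15.5,2.5)  cross = 5·2.5 − 15.5·0 = 12.5000; (r_i+r_j)·cross = 20.5·12.5000 = 256.2500
edge 1: (15.5,2.5)→(18,11)  cross = 15.5·11 − 18·2.5 = 125.5000; (r_i+r_j)·cross = 33.5·125.5000 = 4204.2500
edge 2: (18,11)→(19.5,25)  cross = 18·25 − 19.5·11 = 235.5000; (r_i+r_j)·cross = 37.5·235.5000 = 8831.2500
edge 3: (19.5,25)→(18.5,30)  cross = 19.5·30 − 18.5·25 = 122.5000; (r_i+r_j)·cross = 38·122.5000 = 4655.0000
edge 4: (18.5,30)→(9,28)  cross = 18.5·28 − 9·30 = 248.0000; (r_i+r_j)·cross = 27.5·248.0000 = 6820.0000
edge 5: (9,28)→(5.5,23)  cross = 9·23 − 5.5·28 = 53.0000; (r_i+r_j)·cross = 14.5·53.0000 = 768.5000
edge 6: (5.5,23)→(5,0)  cross = 5.5·0 − 5·23 = -115.0000; (r_i+r_j)·cross = 10.5·-115.0000 = -1207.5000
Σcross = 682.0000 → A = |Σcross|/2 = 341.0000 mm²
Σ(r_i+r_j)·cross = 24327.7500 → first moment M = |Σ|/6 = 4054.6250
R_c = M/A = 4054.6250/341.0000 = 11.8904 mm
θ = 343° = 5.986479 rad
V = θ·R_c·A = 5.986479·11.8904·341.0000 = 24272.929 mm³

Volume = 24272.929 mm³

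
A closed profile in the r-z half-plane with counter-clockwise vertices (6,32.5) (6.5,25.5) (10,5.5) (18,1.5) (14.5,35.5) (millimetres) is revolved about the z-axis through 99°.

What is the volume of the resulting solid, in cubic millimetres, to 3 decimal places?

Volume = 5372.830 mm³

Profile (r,z), 5 vertices: (6,32.5) (6.5,25.5) (10,5.5) (18,1.5) (14.5,35.5)
edge 0: (6,32.5)→(6.5,25.5)  cross = 6·25.5 − 6.5·32.5 = -58.2500; (r_i+r_j)·cross = 12.5·-58.2500 = -728.1250
edge 1: (6.5,25.5)→(10,5.5)  cross = 6.5·5.5 − 10·25.5 = -219.2500; (r_i+r_j)·cross = 16.5·-219.2500 = -3617.6250
edge 2: (10,5.5)→(18,1.5)  cross = 10·1.5 − 18·5.5 = -84.0000; (r_i+r_j)·cross = 28·-84.0000 = -2352.0000
edge 3: (18,1.5)→(14.5,35.5)  cross = 18·35.5 − 14.5·1.5 = 617.2500; (r_i+r_j)·cross = 32.5·617.2500 = 20060.6250
edge 4: (14.5,35.5)→(6,32.5)  cross = 14.5·32.5 − 6·35.5 = 258.2500; (r_i+r_j)·cross = 20.5·258.2500 = 5294.1250
Σcross = 514.0000 → A = |Σcross|/2 = 257.0000 mm²
Σ(r_i+r_j)·cross = 18657.0000 → first moment M = |Σ|/6 = 3109.5000
R_c = M/A = 3109.5000/257.0000 = 12.0992 mm
θ = 99° = 1.727876 rad
V = θ·R_c·A = 1.727876·12.0992·257.0000 = 5372.830 mm³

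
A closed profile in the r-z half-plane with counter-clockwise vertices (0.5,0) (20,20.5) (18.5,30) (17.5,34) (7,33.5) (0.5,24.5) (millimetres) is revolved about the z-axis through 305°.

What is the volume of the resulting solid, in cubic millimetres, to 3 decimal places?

Volume = 19637.041 mm³

Profile (r,z), 6 vertices: (0.5,0) (20,20.5) (18.5,30) (17.5,34) (7,33.5) (0.5,24.5)
edge 0: (0.5,0)→(20,20.5)  cross = 0.5·20.5 − 20·0 = 10.2500; (r_i+r_j)·cross = 20.5·10.2500 = 210.1250
edge 1: (20,20.5)→(18.5,30)  cross = 20·30 − 18.5·20.5 = 220.7500; (r_i+r_j)·cross = 38.5·220.7500 = 8498.8750
edge 2: (18.5,30)→(17.5,34)  cross = 18.5·34 − 17.5·30 = 104.0000; (r_i+r_j)·cross = 36·104.0000 = 3744.0000
edge 3: (17.5,34)→(7,33.5)  cross = 17.5·33.5 − 7·34 = 348.2500; (r_i+r_j)·cross = 24.5·348.2500 = 8532.1250
edge 4: (7,33.5)→(0.5,24.5)  cross = 7·24.5 − 0.5·33.5 = 154.7500; (r_i+r_j)·cross = 7.5·154.7500 = 1160.6250
edge 5: (0.5,24.5)→(0.5,0)  cross = 0.5·0 − 0.5·24.5 = -12.2500; (r_i+r_j)·cross = 1·-12.2500 = -12.2500
Σcross = 825.7500 → A = |Σcross|/2 = 412.8750 mm²
Σ(r_i+r_j)·cross = 22133.5000 → first moment M = |Σ|/6 = 3688.9167
R_c = M/A = 3688.9167/412.8750 = 8.9347 mm
θ = 305° = 5.323254 rad
V = θ·R_c·A = 5.323254·8.9347·412.8750 = 19637.041 mm³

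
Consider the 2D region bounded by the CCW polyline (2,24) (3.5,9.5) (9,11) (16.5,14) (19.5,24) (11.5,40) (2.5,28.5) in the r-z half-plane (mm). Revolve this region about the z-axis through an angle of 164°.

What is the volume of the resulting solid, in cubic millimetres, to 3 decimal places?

Volume = 9967.503 mm³

Profile (r,z), 7 vertices: (2,24) (3.5,9.5) (9,11) (16.5,14) (19.5,24) (11.5,40) (2.5,28.5)
edge 0: (2,24)→(3.5,9.5)  cross = 2·9.5 − 3.5·24 = -65.0000; (r_i+r_j)·cross = 5.5·-65.0000 = -357.5000
edge 1: (3.5,9.5)→(9,11)  cross = 3.5·11 − 9·9.5 = -47.0000; (r_i+r_j)·cross = 12.5·-47.0000 = -587.5000
edge 2: (9,11)→(16.5,14)  cross = 9·14 − 16.5·11 = -55.5000; (r_i+r_j)·cross = 25.5·-55.5000 = -1415.2500
edge 3: (16.5,14)→(19.5,24)  cross = 16.5·24 − 19.5·14 = 123.0000; (r_i+r_j)·cross = 36·123.0000 = 4428.0000
edge 4: (19.5,24)→(11.5,40)  cross = 19.5·40 − 11.5·24 = 504.0000; (r_i+r_j)·cross = 31·504.0000 = 15624.0000
edge 5: (11.5,40)→(2.5,28.5)  cross = 11.5·28.5 − 2.5·40 = 227.7500; (r_i+r_j)·cross = 14·227.7500 = 3188.5000
edge 6: (2.5,28.5)→(2,24)  cross = 2.5·24 − 2·28.5 = 3.0000; (r_i+r_j)·cross = 4.5·3.0000 = 13.5000
Σcross = 690.2500 → A = |Σcross|/2 = 345.1250 mm²
Σ(r_i+r_j)·cross = 20893.7500 → first moment M = |Σ|/6 = 3482.2917
R_c = M/A = 3482.2917/345.1250 = 10.0899 mm
θ = 164° = 2.862340 rad
V = θ·R_c·A = 2.862340·10.0899·345.1250 = 9967.503 mm³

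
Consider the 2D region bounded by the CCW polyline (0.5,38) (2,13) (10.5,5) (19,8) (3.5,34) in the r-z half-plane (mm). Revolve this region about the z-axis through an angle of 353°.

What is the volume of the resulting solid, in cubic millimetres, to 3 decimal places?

Volume = 12619.293 mm³

Profile (r,z), 5 vertices: (0.5,38) (2,13) (10.5,5) (19,8) (3.5,34)
edge 0: (0.5,38)→(2,13)  cross = 0.5·13 − 2·38 = -69.5000; (r_i+r_j)·cross = 2.5·-69.5000 = -173.7500
edge 1: (2,13)→(10.5,5)  cross = 2·5 − 10.5·13 = -126.5000; (r_i+r_j)·cross = 12.5·-126.5000 = -1581.2500
edge 2: (10.5,5)→(19,8)  cross = 10.5·8 − 19·5 = -11.0000; (r_i+r_j)·cross = 29.5·-11.0000 = -324.5000
edge 3: (19,8)→(3.5,34)  cross = 19·34 − 3.5·8 = 618.0000; (r_i+r_j)·cross = 22.5·618.0000 = 13905.0000
edge 4: (3.5,34)→(0.5,38)  cross = 3.5·38 − 0.5·34 = 116.0000; (r_i+r_j)·cross = 4·116.0000 = 464.0000
Σcross = 527.0000 → A = |Σcross|/2 = 263.5000 mm²
Σ(r_i+r_j)·cross = 12289.5000 → first moment M = |Σ|/6 = 2048.2500
R_c = M/A = 2048.2500/263.5000 = 7.7732 mm
θ = 353° = 6.161012 rad
V = θ·R_c·A = 6.161012·7.7732·263.5000 = 12619.293 mm³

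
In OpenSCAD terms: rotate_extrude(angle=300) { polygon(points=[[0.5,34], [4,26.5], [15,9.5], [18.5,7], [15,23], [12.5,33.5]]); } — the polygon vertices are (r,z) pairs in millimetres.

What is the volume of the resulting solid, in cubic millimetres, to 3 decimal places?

Profile (r,z), 6 vertices: (0.5,34) (4,26.5) (15,9.5) (18.5,7) (15,23) (12.5,33.5)
edge 0: (0.5,34)→(4,26.5)  cross = 0.5·26.5 − 4·34 = -122.7500; (r_i+r_j)·cross = 4.5·-122.7500 = -552.3750
edge 1: (4,26.5)→(15,9.5)  cross = 4·9.5 − 15·26.5 = -359.5000; (r_i+r_j)·cross = 19·-359.5000 = -6830.5000
edge 2: (15,9.5)→(18.5,7)  cross = 15·7 − 18.5·9.5 = -70.7500; (r_i+r_j)·cross = 33.5·-70.7500 = -2370.1250
edge 3: (18.5,7)→(15,23)  cross = 18.5·23 − 15·7 = 320.5000; (r_i+r_j)·cross = 33.5·320.5000 = 10736.7500
edge 4: (15,23)→(12.5,33.5)  cross = 15·33.5 − 12.5·23 = 215.0000; (r_i+r_j)·cross = 27.5·215.0000 = 5912.5000
edge 5: (12.5,33.5)→(0.5,34)  cross = 12.5·34 − 0.5·33.5 = 408.2500; (r_i+r_j)·cross = 13·408.2500 = 5307.2500
Σcross = 390.7500 → A = |Σcross|/2 = 195.3750 mm²
Σ(r_i+r_j)·cross = 12203.5000 → first moment M = |Σ|/6 = 2033.9167
R_c = M/A = 2033.9167/195.3750 = 10.4103 mm
θ = 300° = 5.235988 rad
V = θ·R_c·A = 5.235988·10.4103·195.3750 = 10649.563 mm³

Volume = 10649.563 mm³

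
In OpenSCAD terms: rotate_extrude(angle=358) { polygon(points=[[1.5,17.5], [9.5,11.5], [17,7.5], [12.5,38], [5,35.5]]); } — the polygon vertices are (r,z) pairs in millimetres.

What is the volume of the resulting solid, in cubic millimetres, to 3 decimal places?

Profile (r,z), 5 vertices: (1.5,17.5) (9.5,11.5) (17,7.5) (12.5,38) (5,35.5)
edge 0: (1.5,17.5)→(9.5,11.5)  cross = 1.5·11.5 − 9.5·17.5 = -149.0000; (r_i+r_j)·cross = 11·-149.0000 = -1639.0000
edge 1: (9.5,11.5)→(17,7.5)  cross = 9.5·7.5 − 17·11.5 = -124.2500; (r_i+r_j)·cross = 26.5·-124.2500 = -3292.6250
edge 2: (17,7.5)→(12.5,38)  cross = 17·38 − 12.5·7.5 = 552.2500; (r_i+r_j)·cross = 29.5·552.2500 = 16291.3750
edge 3: (12.5,38)→(5,35.5)  cross = 12.5·35.5 − 5·38 = 253.7500; (r_i+r_j)·cross = 17.5·253.7500 = 4440.6250
edge 4: (5,35.5)→(1.5,17.5)  cross = 5·17.5 − 1.5·35.5 = 34.2500; (r_i+r_j)·cross = 6.5·34.2500 = 222.6250
Σcross = 567.0000 → A = |Σcross|/2 = 283.5000 mm²
Σ(r_i+r_j)·cross = 16023.0000 → first moment M = |Σ|/6 = 2670.5000
R_c = M/A = 2670.5000/283.5000 = 9.4198 mm
θ = 358° = 6.248279 rad
V = θ·R_c·A = 6.248279·9.4198·283.5000 = 16686.028 mm³

Volume = 16686.028 mm³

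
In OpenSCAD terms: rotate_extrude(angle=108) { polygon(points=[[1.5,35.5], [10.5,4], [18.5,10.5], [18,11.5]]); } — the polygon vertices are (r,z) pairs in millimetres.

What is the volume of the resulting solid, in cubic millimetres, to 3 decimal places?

Profile (r,z), 4 vertices: (1.5,35.5) (10.5,4) (18.5,10.5) (18,11.5)
edge 0: (1.5,35.5)→(10.5,4)  cross = 1.5·4 − 10.5·35.5 = -366.7500; (r_i+r_j)·cross = 12·-366.7500 = -4401.0000
edge 1: (10.5,4)→(18.5,10.5)  cross = 10.5·10.5 − 18.5·4 = 36.2500; (r_i+r_j)·cross = 29·36.2500 = 1051.2500
edge 2: (18.5,10.5)→(18,11.5)  cross = 18.5·11.5 − 18·10.5 = 23.7500; (r_i+r_j)·cross = 36.5·23.7500 = 866.8750
edge 3: (18,11.5)→(1.5,35.5)  cross = 18·35.5 − 1.5·11.5 = 621.7500; (r_i+r_j)·cross = 19.5·621.7500 = 12124.1250
Σcross = 315.0000 → A = |Σcross|/2 = 157.5000 mm²
Σ(r_i+r_j)·cross = 9641.2500 → first moment M = |Σ|/6 = 1606.8750
R_c = M/A = 1606.8750/157.5000 = 10.2024 mm
θ = 108° = 1.884956 rad
V = θ·R_c·A = 1.884956·10.2024·157.5000 = 3028.888 mm³

Volume = 3028.888 mm³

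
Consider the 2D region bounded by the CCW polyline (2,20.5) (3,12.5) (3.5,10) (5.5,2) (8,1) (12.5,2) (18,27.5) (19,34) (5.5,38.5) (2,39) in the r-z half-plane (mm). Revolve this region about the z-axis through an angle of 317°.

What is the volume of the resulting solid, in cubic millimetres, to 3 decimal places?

Profile (r,z), 10 vertices: (2,20.5) (3,12.5) (3.5,10) (5.5,2) (8,1) (12.5,2) (18,27.5) (19,34) (5.5,38.5) (2,39)
edge 0: (2,20.5)→(3,12.5)  cross = 2·12.5 − 3·20.5 = -36.5000; (r_i+r_j)·cross = 5·-36.5000 = -182.5000
edge 1: (3,12.5)→(3.5,10)  cross = 3·10 − 3.5·12.5 = -13.7500; (r_i+r_j)·cross = 6.5·-13.7500 = -89.3750
edge 2: (3.5,10)→(5.5,2)  cross = 3.5·2 − 5.5·10 = -48.0000; (r_i+r_j)·cross = 9·-48.0000 = -432.0000
edge 3: (5.5,2)→(8,1)  cross = 5.5·1 − 8·2 = -10.5000; (r_i+r_j)·cross = 13.5·-10.5000 = -141.7500
edge 4: (8,1)→(12.5,2)  cross = 8·2 − 12.5·1 = 3.5000; (r_i+r_j)·cross = 20.5·3.5000 = 71.7500
edge 5: (12.5,2)→(18,27.5)  cross = 12.5·27.5 − 18·2 = 307.7500; (r_i+r_j)·cross = 30.5·307.7500 = 9386.3750
edge 6: (18,27.5)→(19,34)  cross = 18·34 − 19·27.5 = 89.5000; (r_i+r_j)·cross = 37·89.5000 = 3311.5000
edge 7: (19,34)→(5.5,38.5)  cross = 19·38.5 − 5.5·34 = 544.5000; (r_i+r_j)·cross = 24.5·544.5000 = 13340.2500
edge 8: (5.5,38.5)→(2,39)  cross = 5.5·39 − 2·38.5 = 137.5000; (r_i+r_j)·cross = 7.5·137.5000 = 1031.2500
edge 9: (2,39)→(2,20.5)  cross = 2·20.5 − 2·39 = -37.0000; (r_i+r_j)·cross = 4·-37.0000 = -148.0000
Σcross = 937.0000 → A = |Σcross|/2 = 468.5000 mm²
Σ(r_i+r_j)·cross = 26147.5000 → first moment M = |Σ|/6 = 4357.9167
R_c = M/A = 4357.9167/468.5000 = 9.3018 mm
θ = 317° = 5.532694 rad
V = θ·R_c·A = 5.532694·9.3018·468.5000 = 24111.018 mm³

Volume = 24111.018 mm³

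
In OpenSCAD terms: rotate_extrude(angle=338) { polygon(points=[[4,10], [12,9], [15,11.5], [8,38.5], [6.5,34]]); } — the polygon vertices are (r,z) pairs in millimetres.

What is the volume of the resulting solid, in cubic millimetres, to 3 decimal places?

Profile (r,z), 5 vertices: (4,10) (12,9) (15,11.5) (8,38.5) (6.5,34)
edge 0: (4,10)→(12,9)  cross = 4·9 − 12·10 = -84.0000; (r_i+r_j)·cross = 16·-84.0000 = -1344.0000
edge 1: (12,9)→(15,11.5)  cross = 12·11.5 − 15·9 = 3.0000; (r_i+r_j)·cross = 27·3.0000 = 81.0000
edge 2: (15,11.5)→(8,38.5)  cross = 15·38.5 − 8·11.5 = 485.5000; (r_i+r_j)·cross = 23·485.5000 = 11166.5000
edge 3: (8,38.5)→(6.5,34)  cross = 8·34 − 6.5·38.5 = 21.7500; (r_i+r_j)·cross = 14.5·21.7500 = 315.3750
edge 4: (6.5,34)→(4,10)  cross = 6.5·10 − 4·34 = -71.0000; (r_i+r_j)·cross = 10.5·-71.0000 = -745.5000
Σcross = 355.2500 → A = |Σcross|/2 = 177.6250 mm²
Σ(r_i+r_j)·cross = 9473.3750 → first moment M = |Σ|/6 = 1578.8958
R_c = M/A = 1578.8958/177.6250 = 8.8889 mm
θ = 338° = 5.899213 rad
V = θ·R_c·A = 5.899213·8.8889·177.6250 = 9314.243 mm³

Volume = 9314.243 mm³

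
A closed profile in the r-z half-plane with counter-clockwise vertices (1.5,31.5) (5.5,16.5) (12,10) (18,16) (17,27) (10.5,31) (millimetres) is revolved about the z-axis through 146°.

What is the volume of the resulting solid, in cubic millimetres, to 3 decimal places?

Volume = 6122.110 mm³

Profile (r,z), 6 vertices: (1.5,31.5) (5.5,16.5) (12,10) (18,16) (17,27) (10.5,31)
edge 0: (1.5,31.5)→(5.5,16.5)  cross = 1.5·16.5 − 5.5·31.5 = -148.5000; (r_i+r_j)·cross = 7·-148.5000 = -1039.5000
edge 1: (5.5,16.5)→(12,10)  cross = 5.5·10 − 12·16.5 = -143.0000; (r_i+r_j)·cross = 17.5·-143.0000 = -2502.5000
edge 2: (12,10)→(18,16)  cross = 12·16 − 18·10 = 12.0000; (r_i+r_j)·cross = 30·12.0000 = 360.0000
edge 3: (18,16)→(17,27)  cross = 18·27 − 17·16 = 214.0000; (r_i+r_j)·cross = 35·214.0000 = 7490.0000
edge 4: (17,27)→(10.5,31)  cross = 17·31 − 10.5·27 = 243.5000; (r_i+r_j)·cross = 27.5·243.5000 = 6696.2500
edge 5: (10.5,31)→(1.5,31.5)  cross = 10.5·31.5 − 1.5·31 = 284.2500; (r_i+r_j)·cross = 12·284.2500 = 3411.0000
Σcross = 462.2500 → A = |Σcross|/2 = 231.1250 mm²
Σ(r_i+r_j)·cross = 14415.2500 → first moment M = |Σ|/6 = 2402.5417
R_c = M/A = 2402.5417/231.1250 = 10.3950 mm
θ = 146° = 2.548181 rad
V = θ·R_c·A = 2.548181·10.3950·231.1250 = 6122.110 mm³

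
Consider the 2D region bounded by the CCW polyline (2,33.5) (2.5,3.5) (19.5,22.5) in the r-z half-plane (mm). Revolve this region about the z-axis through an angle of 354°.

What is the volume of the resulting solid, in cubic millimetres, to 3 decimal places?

Volume = 12838.851 mm³

Profile (r,z), 3 vertices: (2,33.5) (2.5,3.5) (19.5,22.5)
edge 0: (2,33.5)→(2.5,3.5)  cross = 2·3.5 − 2.5·33.5 = -76.7500; (r_i+r_j)·cross = 4.5·-76.7500 = -345.3750
edge 1: (2.5,3.5)→(19.5,22.5)  cross = 2.5·22.5 − 19.5·3.5 = -12.0000; (r_i+r_j)·cross = 22·-12.0000 = -264.0000
edge 2: (19.5,22.5)→(2,33.5)  cross = 19.5·33.5 − 2·22.5 = 608.2500; (r_i+r_j)·cross = 21.5·608.2500 = 13077.3750
Σcross = 519.5000 → A = |Σcross|/2 = 259.7500 mm²
Σ(r_i+r_j)·cross = 12468.0000 → first moment M = |Σ|/6 = 2078.0000
R_c = M/A = 2078.0000/259.7500 = 8.0000 mm
θ = 354° = 6.178466 rad
V = θ·R_c·A = 6.178466·8.0000·259.7500 = 12838.851 mm³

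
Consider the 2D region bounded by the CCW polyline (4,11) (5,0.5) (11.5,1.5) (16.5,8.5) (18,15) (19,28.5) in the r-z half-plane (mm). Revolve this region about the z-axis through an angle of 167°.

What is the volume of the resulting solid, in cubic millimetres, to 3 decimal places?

Profile (r,z), 6 vertices: (4,11) (5,0.5) (11.5,1.5) (16.5,8.5) (18,15) (19,28.5)
edge 0: (4,11)→(5,0.5)  cross = 4·0.5 − 5·11 = -53.0000; (r_i+r_j)·cross = 9·-53.0000 = -477.0000
edge 1: (5,0.5)→(11.5,1.5)  cross = 5·1.5 − 11.5·0.5 = 1.7500; (r_i+r_j)·cross = 16.5·1.7500 = 28.8750
edge 2: (11.5,1.5)→(16.5,8.5)  cross = 11.5·8.5 − 16.5·1.5 = 73.0000; (r_i+r_j)·cross = 28·73.0000 = 2044.0000
edge 3: (16.5,8.5)→(18,15)  cross = 16.5·15 − 18·8.5 = 94.5000; (r_i+r_j)·cross = 34.5·94.5000 = 3260.2500
edge 4: (18,15)→(19,28.5)  cross = 18·28.5 − 19·15 = 228.0000; (r_i+r_j)·cross = 37·228.0000 = 8436.0000
edge 5: (19,28.5)→(4,11)  cross = 19·11 − 4·28.5 = 95.0000; (r_i+r_j)·cross = 23·95.0000 = 2185.0000
Σcross = 439.2500 → A = |Σcross|/2 = 219.6250 mm²
Σ(r_i+r_j)·cross = 15477.1250 → first moment M = |Σ|/6 = 2579.5208
R_c = M/A = 2579.5208/219.6250 = 11.7451 mm
θ = 167° = 2.914700 rad
V = θ·R_c·A = 2.914700·11.7451·219.6250 = 7518.529 mm³

Volume = 7518.529 mm³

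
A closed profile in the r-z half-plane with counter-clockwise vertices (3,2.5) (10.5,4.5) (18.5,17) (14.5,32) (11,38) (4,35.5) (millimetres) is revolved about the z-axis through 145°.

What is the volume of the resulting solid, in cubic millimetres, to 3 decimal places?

Volume = 9265.889 mm³

Profile (r,z), 6 vertices: (3,2.5) (10.5,4.5) (18.5,17) (14.5,32) (11,38) (4,35.5)
edge 0: (3,2.5)→(10.5,4.5)  cross = 3·4.5 − 10.5·2.5 = -12.7500; (r_i+r_j)·cross = 13.5·-12.7500 = -172.1250
edge 1: (10.5,4.5)→(18.5,17)  cross = 10.5·17 − 18.5·4.5 = 95.2500; (r_i+r_j)·cross = 29·95.2500 = 2762.2500
edge 2: (18.5,17)→(14.5,32)  cross = 18.5·32 − 14.5·17 = 345.5000; (r_i+r_j)·cross = 33·345.5000 = 11401.5000
edge 3: (14.5,32)→(11,38)  cross = 14.5·38 − 11·32 = 199.0000; (r_i+r_j)·cross = 25.5·199.0000 = 5074.5000
edge 4: (11,38)→(4,35.5)  cross = 11·35.5 − 4·38 = 238.5000; (r_i+r_j)·cross = 15·238.5000 = 3577.5000
edge 5: (4,35.5)→(3,2.5)  cross = 4·2.5 − 3·35.5 = -96.5000; (r_i+r_j)·cross = 7·-96.5000 = -675.5000
Σcross = 769.0000 → A = |Σcross|/2 = 384.5000 mm²
Σ(r_i+r_j)·cross = 21968.1250 → first moment M = |Σ|/6 = 3661.3542
R_c = M/A = 3661.3542/384.5000 = 9.5224 mm
θ = 145° = 2.530727 rad
V = θ·R_c·A = 2.530727·9.5224·384.5000 = 9265.889 mm³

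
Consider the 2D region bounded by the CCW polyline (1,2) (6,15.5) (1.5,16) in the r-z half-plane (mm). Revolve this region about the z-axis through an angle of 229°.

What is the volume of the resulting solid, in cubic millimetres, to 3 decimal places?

Profile (r,z), 3 vertices: (1,2) (6,15.5) (1.5,16)
edge 0: (1,2)→(6,15.5)  cross = 1·15.5 − 6·2 = 3.5000; (r_i+r_j)·cross = 7·3.5000 = 24.5000
edge 1: (6,15.5)→(1.5,16)  cross = 6·16 − 1.5·15.5 = 72.7500; (r_i+r_j)·cross = 7.5·72.7500 = 545.6250
edge 2: (1.5,16)→(1,2)  cross = 1.5·2 − 1·16 = -13.0000; (r_i+r_j)·cross = 2.5·-13.0000 = -32.5000
Σcross = 63.2500 → A = |Σcross|/2 = 31.6250 mm²
Σ(r_i+r_j)·cross = 537.6250 → first moment M = |Σ|/6 = 89.6042
R_c = M/A = 89.6042/31.6250 = 2.8333 mm
θ = 229° = 3.996804 rad
V = θ·R_c·A = 3.996804·2.8333·31.6250 = 358.130 mm³

Volume = 358.130 mm³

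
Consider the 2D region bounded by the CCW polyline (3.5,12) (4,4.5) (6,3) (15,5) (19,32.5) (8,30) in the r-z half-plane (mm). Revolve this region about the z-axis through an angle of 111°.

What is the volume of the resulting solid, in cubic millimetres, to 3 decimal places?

Volume = 6749.809 mm³

Profile (r,z), 6 vertices: (3.5,12) (4,4.5) (6,3) (15,5) (19,32.5) (8,30)
edge 0: (3.5,12)→(4,4.5)  cross = 3.5·4.5 − 4·12 = -32.2500; (r_i+r_j)·cross = 7.5·-32.2500 = -241.8750
edge 1: (4,4.5)→(6,3)  cross = 4·3 − 6·4.5 = -15.0000; (r_i+r_j)·cross = 10·-15.0000 = -150.0000
edge 2: (6,3)→(15,5)  cross = 6·5 − 15·3 = -15.0000; (r_i+r_j)·cross = 21·-15.0000 = -315.0000
edge 3: (15,5)→(19,32.5)  cross = 15·32.5 − 19·5 = 392.5000; (r_i+r_j)·cross = 34·392.5000 = 13345.0000
edge 4: (19,32.5)→(8,30)  cross = 19·30 − 8·32.5 = 310.0000; (r_i+r_j)·cross = 27·310.0000 = 8370.0000
edge 5: (8,30)→(3.5,12)  cross = 8·12 − 3.5·30 = -9.0000; (r_i+r_j)·cross = 11.5·-9.0000 = -103.5000
Σcross = 631.2500 → A = |Σcross|/2 = 315.6250 mm²
Σ(r_i+r_j)·cross = 20904.6250 → first moment M = |Σ|/6 = 3484.1042
R_c = M/A = 3484.1042/315.6250 = 11.0387 mm
θ = 111° = 1.937315 rad
V = θ·R_c·A = 1.937315·11.0387·315.6250 = 6749.809 mm³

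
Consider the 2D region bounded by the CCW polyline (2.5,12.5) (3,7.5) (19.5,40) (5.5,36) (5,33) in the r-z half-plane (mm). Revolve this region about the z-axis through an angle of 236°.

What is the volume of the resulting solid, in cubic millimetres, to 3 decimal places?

Profile (r,z), 5 vertices: (2.5,12.5) (3,7.5) (19.5,40) (5.5,36) (5,33)
edge 0: (2.5,12.5)→(3,7.5)  cross = 2.5·7.5 − 3·12.5 = -18.7500; (r_i+r_j)·cross = 5.5·-18.7500 = -103.1250
edge 1: (3,7.5)→(19.5,40)  cross = 3·40 − 19.5·7.5 = -26.2500; (r_i+r_j)·cross = 22.5·-26.2500 = -590.6250
edge 2: (19.5,40)→(5.5,36)  cross = 19.5·36 − 5.5·40 = 482.0000; (r_i+r_j)·cross = 25·482.0000 = 12050.0000
edge 3: (5.5,36)→(5,33)  cross = 5.5·33 − 5·36 = 1.5000; (r_i+r_j)·cross = 10.5·1.5000 = 15.7500
edge 4: (5,33)→(2.5,12.5)  cross = 5·12.5 − 2.5·33 = -20.0000; (r_i+r_j)·cross = 7.5·-20.0000 = -150.0000
Σcross = 418.5000 → A = |Σcross|/2 = 209.2500 mm²
Σ(r_i+r_j)·cross = 11222.0000 → first moment M = |Σ|/6 = 1870.3333
R_c = M/A = 1870.3333/209.2500 = 8.9383 mm
θ = 236° = 4.118977 rad
V = θ·R_c·A = 4.118977·8.9383·209.2500 = 7703.860 mm³

Volume = 7703.860 mm³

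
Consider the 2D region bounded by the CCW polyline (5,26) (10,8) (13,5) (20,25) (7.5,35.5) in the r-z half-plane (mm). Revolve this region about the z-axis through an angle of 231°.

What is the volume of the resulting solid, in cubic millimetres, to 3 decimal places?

Volume = 11739.333 mm³

Profile (r,z), 5 vertices: (5,26) (10,8) (13,5) (20,25) (7.5,35.5)
edge 0: (5,26)→(10,8)  cross = 5·8 − 10·26 = -220.0000; (r_i+r_j)·cross = 15·-220.0000 = -3300.0000
edge 1: (10,8)→(13,5)  cross = 10·5 − 13·8 = -54.0000; (r_i+r_j)·cross = 23·-54.0000 = -1242.0000
edge 2: (13,5)→(20,25)  cross = 13·25 − 20·5 = 225.0000; (r_i+r_j)·cross = 33·225.0000 = 7425.0000
edge 3: (20,25)→(7.5,35.5)  cross = 20·35.5 − 7.5·25 = 522.5000; (r_i+r_j)·cross = 27.5·522.5000 = 14368.7500
edge 4: (7.5,35.5)→(5,26)  cross = 7.5·26 − 5·35.5 = 17.5000; (r_i+r_j)·cross = 12.5·17.5000 = 218.7500
Σcross = 491.0000 → A = |Σcross|/2 = 245.5000 mm²
Σ(r_i+r_j)·cross = 17470.5000 → first moment M = |Σ|/6 = 2911.7500
R_c = M/A = 2911.7500/245.5000 = 11.8605 mm
θ = 231° = 4.031711 rad
V = θ·R_c·A = 4.031711·11.8605·245.5000 = 11739.333 mm³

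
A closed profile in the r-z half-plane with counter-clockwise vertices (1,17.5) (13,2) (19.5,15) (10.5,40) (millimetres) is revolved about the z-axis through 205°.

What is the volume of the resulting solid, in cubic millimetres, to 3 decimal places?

Profile (r,z), 4 vertices: (1,17.5) (13,2) (19.5,15) (10.5,40)
edge 0: (1,17.5)→(13,2)  cross = 1·2 − 13·17.5 = -225.5000; (r_i+r_j)·cross = 14·-225.5000 = -3157.0000
edge 1: (13,2)→(19.5,15)  cross = 13·15 − 19.5·2 = 156.0000; (r_i+r_j)·cross = 32.5·156.0000 = 5070.0000
edge 2: (19.5,15)→(10.5,40)  cross = 19.5·40 − 10.5·15 = 622.5000; (r_i+r_j)·cross = 30·622.5000 = 18675.0000
edge 3: (10.5,40)→(1,17.5)  cross = 10.5·17.5 − 1·40 = 143.7500; (r_i+r_j)·cross = 11.5·143.7500 = 1653.1250
Σcross = 696.7500 → A = |Σcross|/2 = 348.3750 mm²
Σ(r_i+r_j)·cross = 22241.1250 → first moment M = |Σ|/6 = 3706.8542
R_c = M/A = 3706.8542/348.3750 = 10.6404 mm
θ = 205° = 3.577925 rad
V = θ·R_c·A = 3.577925·10.6404·348.3750 = 13262.846 mm³

Volume = 13262.846 mm³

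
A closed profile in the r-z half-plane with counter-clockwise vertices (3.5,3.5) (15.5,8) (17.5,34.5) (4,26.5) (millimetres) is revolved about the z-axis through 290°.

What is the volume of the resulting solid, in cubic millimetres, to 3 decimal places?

Profile (r,z), 4 vertices: (3.5,3.5) (15.5,8) (17.5,34.5) (4,26.5)
edge 0: (3.5,3.5)→(15.5,8)  cross = 3.5·8 − 15.5·3.5 = -26.2500; (r_i+r_j)·cross = 19·-26.2500 = -498.7500
edge 1: (15.5,8)→(17.5,34.5)  cross = 15.5·34.5 − 17.5·8 = 394.7500; (r_i+r_j)·cross = 33·394.7500 = 13026.7500
edge 2: (17.5,34.5)→(4,26.5)  cross = 17.5·26.5 − 4·34.5 = 325.7500; (r_i+r_j)·cross = 21.5·325.7500 = 7003.6250
edge 3: (4,26.5)→(3.5,3.5)  cross = 4·3.5 − 3.5·26.5 = -78.7500; (r_i+r_j)·cross = 7.5·-78.7500 = -590.6250
Σcross = 615.5000 → A = |Σcross|/2 = 307.7500 mm²
Σ(r_i+r_j)·cross = 18941.0000 → first moment M = |Σ|/6 = 3156.8333
R_c = M/A = 3156.8333/307.7500 = 10.2578 mm
θ = 290° = 5.061455 rad
V = θ·R_c·A = 5.061455·10.2578·307.7500 = 15978.169 mm³

Volume = 15978.169 mm³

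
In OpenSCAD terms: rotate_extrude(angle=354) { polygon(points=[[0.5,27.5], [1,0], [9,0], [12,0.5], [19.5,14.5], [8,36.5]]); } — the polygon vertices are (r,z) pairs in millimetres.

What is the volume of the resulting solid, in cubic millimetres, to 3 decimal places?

Volume = 24018.914 mm³

Profile (r,z), 6 vertices: (0.5,27.5) (1,0) (9,0) (12,0.5) (19.5,14.5) (8,36.5)
edge 0: (0.5,27.5)→(1,0)  cross = 0.5·0 − 1·27.5 = -27.5000; (r_i+r_j)·cross = 1.5·-27.5000 = -41.2500
edge 1: (1,0)→(9,0)  cross = 1·0 − 9·0 = 0.0000; (r_i+r_j)·cross = 10·0.0000 = 0.0000
edge 2: (9,0)→(12,0.5)  cross = 9·0.5 − 12·0 = 4.5000; (r_i+r_j)·cross = 21·4.5000 = 94.5000
edge 3: (12,0.5)→(19.5,14.5)  cross = 12·14.5 − 19.5·0.5 = 164.2500; (r_i+r_j)·cross = 31.5·164.2500 = 5173.8750
edge 4: (19.5,14.5)→(8,36.5)  cross = 19.5·36.5 − 8·14.5 = 595.7500; (r_i+r_j)·cross = 27.5·595.7500 = 16383.1250
edge 5: (8,36.5)→(0.5,27.5)  cross = 8·27.5 − 0.5·36.5 = 201.7500; (r_i+r_j)·cross = 8.5·201.7500 = 1714.8750
Σcross = 938.7500 → A = |Σcross|/2 = 469.3750 mm²
Σ(r_i+r_j)·cross = 23325.1250 → first moment M = |Σ|/6 = 3887.5208
R_c = M/A = 3887.5208/469.3750 = 8.2823 mm
θ = 354° = 6.178466 rad
V = θ·R_c·A = 6.178466·8.2823·469.3750 = 24018.914 mm³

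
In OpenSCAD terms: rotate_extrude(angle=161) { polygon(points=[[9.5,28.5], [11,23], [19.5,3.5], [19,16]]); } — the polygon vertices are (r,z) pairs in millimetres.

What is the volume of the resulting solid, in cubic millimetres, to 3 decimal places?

Profile (r,z), 4 vertices: (9.5,28.5) (11,23) (19.5,3.5) (19,16)
edge 0: (9.5,28.5)→(11,23)  cross = 9.5·23 − 11·28.5 = -95.0000; (r_i+r_j)·cross = 20.5·-95.0000 = -1947.5000
edge 1: (11,23)→(19.5,3.5)  cross = 11·3.5 − 19.5·23 = -410.0000; (r_i+r_j)·cross = 30.5·-410.0000 = -12505.0000
edge 2: (19.5,3.5)→(19,16)  cross = 19.5·16 − 19·3.5 = 245.5000; (r_i+r_j)·cross = 38.5·245.5000 = 9451.7500
edge 3: (19,16)→(9.5,28.5)  cross = 19·28.5 − 9.5·16 = 389.5000; (r_i+r_j)·cross = 28.5·389.5000 = 11100.7500
Σcross = 130.0000 → A = |Σcross|/2 = 65.0000 mm²
Σ(r_i+r_j)·cross = 6100.0000 → first moment M = |Σ|/6 = 1016.6667
R_c = M/A = 1016.6667/65.0000 = 15.6410 mm
θ = 161° = 2.809980 rad
V = θ·R_c·A = 2.809980·15.6410·65.0000 = 2856.813 mm³

Volume = 2856.813 mm³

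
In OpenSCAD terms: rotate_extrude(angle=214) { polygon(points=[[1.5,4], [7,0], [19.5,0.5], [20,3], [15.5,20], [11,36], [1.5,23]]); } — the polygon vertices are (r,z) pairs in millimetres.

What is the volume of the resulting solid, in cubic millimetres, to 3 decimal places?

Volume = 15985.042 mm³

Profile (r,z), 7 vertices: (1.5,4) (7,0) (19.5,0.5) (20,3) (15.5,20) (11,36) (1.5,23)
edge 0: (1.5,4)→(7,0)  cross = 1.5·0 − 7·4 = -28.0000; (r_i+r_j)·cross = 8.5·-28.0000 = -238.0000
edge 1: (7,0)→(19.5,0.5)  cross = 7·0.5 − 19.5·0 = 3.5000; (r_i+r_j)·cross = 26.5·3.5000 = 92.7500
edge 2: (19.5,0.5)→(20,3)  cross = 19.5·3 − 20·0.5 = 48.5000; (r_i+r_j)·cross = 39.5·48.5000 = 1915.7500
edge 3: (20,3)→(15.5,20)  cross = 20·20 − 15.5·3 = 353.5000; (r_i+r_j)·cross = 35.5·353.5000 = 12549.2500
edge 4: (15.5,20)→(11,36)  cross = 15.5·36 − 11·20 = 338.0000; (r_i+r_j)·cross = 26.5·338.0000 = 8957.0000
edge 5: (11,36)→(1.5,23)  cross = 11·23 − 1.5·36 = 199.0000; (r_i+r_j)·cross = 12.5·199.0000 = 2487.5000
edge 6: (1.5,23)→(1.5,4)  cross = 1.5·4 − 1.5·23 = -28.5000; (r_i+r_j)·cross = 3·-28.5000 = -85.5000
Σcross = 886.0000 → A = |Σcross|/2 = 443.0000 mm²
Σ(r_i+r_j)·cross = 25678.7500 → first moment M = |Σ|/6 = 4279.7917
R_c = M/A = 4279.7917/443.0000 = 9.6609 mm
θ = 214° = 3.735005 rad
V = θ·R_c·A = 3.735005·9.6609·443.0000 = 15985.042 mm³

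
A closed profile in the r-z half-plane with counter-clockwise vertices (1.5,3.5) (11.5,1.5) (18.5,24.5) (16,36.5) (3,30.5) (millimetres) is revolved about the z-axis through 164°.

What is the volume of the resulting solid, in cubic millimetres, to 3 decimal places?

Profile (r,z), 5 vertices: (1.5,3.5) (11.5,1.5) (18.5,24.5) (16,36.5) (3,30.5)
edge 0: (1.5,3.5)→(11.5,1.5)  cross = 1.5·1.5 − 11.5·3.5 = -38.0000; (r_i+r_j)·cross = 13·-38.0000 = -494.0000
edge 1: (11.5,1.5)→(18.5,24.5)  cross = 11.5·24.5 − 18.5·1.5 = 254.0000; (r_i+r_j)·cross = 30·254.0000 = 7620.0000
edge 2: (18.5,24.5)→(16,36.5)  cross = 18.5·36.5 − 16·24.5 = 283.2500; (r_i+r_j)·cross = 34.5·283.2500 = 9772.1250
edge 3: (16,36.5)→(3,30.5)  cross = 16·30.5 − 3·36.5 = 378.5000; (r_i+r_j)·cross = 19·378.5000 = 7191.5000
edge 4: (3,30.5)→(1.5,3.5)  cross = 3·3.5 − 1.5·30.5 = -35.2500; (r_i+r_j)·cross = 4.5·-35.2500 = -158.6250
Σcross = 842.5000 → A = |Σcross|/2 = 421.2500 mm²
Σ(r_i+r_j)·cross = 23931.0000 → first moment M = |Σ|/6 = 3988.5000
R_c = M/A = 3988.5000/421.2500 = 9.4682 mm
θ = 164° = 2.862340 rad
V = θ·R_c·A = 2.862340·9.4682·421.2500 = 11416.443 mm³

Volume = 11416.443 mm³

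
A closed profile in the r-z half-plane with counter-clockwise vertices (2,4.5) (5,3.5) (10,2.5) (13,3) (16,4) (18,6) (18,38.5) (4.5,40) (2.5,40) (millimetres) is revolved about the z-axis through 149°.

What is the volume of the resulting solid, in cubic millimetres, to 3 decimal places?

Profile (r,z), 9 vertices: (2,4.5) (5,3.5) (10,2.5) (13,3) (16,4) (18,6) (18,38.5) (4.5,40) (2.5,40)
edge 0: (2,4.5)→(5,3.5)  cross = 2·3.5 − 5·4.5 = -15.5000; (r_i+r_j)·cross = 7·-15.5000 = -108.5000
edge 1: (5,3.5)→(10,2.5)  cross = 5·2.5 − 10·3.5 = -22.5000; (r_i+r_j)·cross = 15·-22.5000 = -337.5000
edge 2: (10,2.5)→(13,3)  cross = 10·3 − 13·2.5 = -2.5000; (r_i+r_j)·cross = 23·-2.5000 = -57.5000
edge 3: (13,3)→(16,4)  cross = 13·4 − 16·3 = 4.0000; (r_i+r_j)·cross = 29·4.0000 = 116.0000
edge 4: (16,4)→(18,6)  cross = 16·6 − 18·4 = 24.0000; (r_i+r_j)·cross = 34·24.0000 = 816.0000
edge 5: (18,6)→(18,38.5)  cross = 18·38.5 − 18·6 = 585.0000; (r_i+r_j)·cross = 36·585.0000 = 21060.0000
edge 6: (18,38.5)→(4.5,40)  cross = 18·40 − 4.5·38.5 = 546.7500; (r_i+r_j)·cross = 22.5·546.7500 = 12301.8750
edge 7: (4.5,40)→(2.5,40)  cross = 4.5·40 − 2.5·40 = 80.0000; (r_i+r_j)·cross = 7·80.0000 = 560.0000
edge 8: (2.5,40)→(2,4.5)  cross = 2.5·4.5 − 2·40 = -68.7500; (r_i+r_j)·cross = 4.5·-68.7500 = -309.3750
Σcross = 1130.5000 → A = |Σcross|/2 = 565.2500 mm²
Σ(r_i+r_j)·cross = 34041.0000 → first moment M = |Σ|/6 = 5673.5000
R_c = M/A = 5673.5000/565.2500 = 10.0372 mm
θ = 149° = 2.600541 rad
V = θ·R_c·A = 2.600541·10.0372·565.2500 = 14754.167 mm³

Volume = 14754.167 mm³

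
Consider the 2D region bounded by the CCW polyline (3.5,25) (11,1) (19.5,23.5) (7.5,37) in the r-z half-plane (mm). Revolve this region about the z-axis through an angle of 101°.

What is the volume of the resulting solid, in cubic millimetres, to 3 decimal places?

Profile (r,z), 4 vertices: (3.5,25) (11,1) (19.5,23.5) (7.5,37)
edge 0: (3.5,25)→(11,1)  cross = 3.5·1 − 11·25 = -271.5000; (r_i+r_j)·cross = 14.5·-271.5000 = -3936.7500
edge 1: (11,1)→(19.5,23.5)  cross = 11·23.5 − 19.5·1 = 239.0000; (r_i+r_j)·cross = 30.5·239.0000 = 7289.5000
edge 2: (19.5,23.5)→(7.5,37)  cross = 19.5·37 − 7.5·23.5 = 545.2500; (r_i+r_j)·cross = 27·545.2500 = 14721.7500
edge 3: (7.5,37)→(3.5,25)  cross = 7.5·25 − 3.5·37 = 58.0000; (r_i+r_j)·cross = 11·58.0000 = 638.0000
Σcross = 570.7500 → A = |Σcross|/2 = 285.3750 mm²
Σ(r_i+r_j)·cross = 18712.5000 → first moment M = |Σ|/6 = 3118.7500
R_c = M/A = 3118.7500/285.3750 = 10.9286 mm
θ = 101° = 1.762783 rad
V = θ·R_c·A = 1.762783·10.9286·285.3750 = 5497.678 mm³

Volume = 5497.678 mm³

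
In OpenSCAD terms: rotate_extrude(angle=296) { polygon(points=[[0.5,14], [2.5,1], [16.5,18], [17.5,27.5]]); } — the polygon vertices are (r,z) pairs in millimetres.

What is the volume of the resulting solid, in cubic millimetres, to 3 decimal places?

Volume = 8023.069 mm³

Profile (r,z), 4 vertices: (0.5,14) (2.5,1) (16.5,18) (17.5,27.5)
edge 0: (0.5,14)→(2.5,1)  cross = 0.5·1 − 2.5·14 = -34.5000; (r_i+r_j)·cross = 3·-34.5000 = -103.5000
edge 1: (2.5,1)→(16.5,18)  cross = 2.5·18 − 16.5·1 = 28.5000; (r_i+r_j)·cross = 19·28.5000 = 541.5000
edge 2: (16.5,18)→(17.5,27.5)  cross = 16.5·27.5 − 17.5·18 = 138.7500; (r_i+r_j)·cross = 34·138.7500 = 4717.5000
edge 3: (17.5,27.5)→(0.5,14)  cross = 17.5·14 − 0.5·27.5 = 231.2500; (r_i+r_j)·cross = 18·231.2500 = 4162.5000
Σcross = 364.0000 → A = |Σcross|/2 = 182.0000 mm²
Σ(r_i+r_j)·cross = 9318.0000 → first moment M = |Σ|/6 = 1553.0000
R_c = M/A = 1553.0000/182.0000 = 8.5330 mm
θ = 296° = 5.166175 rad
V = θ·R_c·A = 5.166175·8.5330·182.0000 = 8023.069 mm³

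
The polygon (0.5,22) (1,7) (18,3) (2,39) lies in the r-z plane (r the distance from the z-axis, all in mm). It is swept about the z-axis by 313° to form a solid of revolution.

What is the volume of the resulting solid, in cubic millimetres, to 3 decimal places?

Profile (r,z), 4 vertices: (0.5,22) (1,7) (18,3) (2,39)
edge 0: (0.5,22)→(1,7)  cross = 0.5·7 − 1·22 = -18.5000; (r_i+r_j)·cross = 1.5·-18.5000 = -27.7500
edge 1: (1,7)→(18,3)  cross = 1·3 − 18·7 = -123.0000; (r_i+r_j)·cross = 19·-123.0000 = -2337.0000
edge 2: (18,3)→(2,39)  cross = 18·39 − 2·3 = 696.0000; (r_i+r_j)·cross = 20·696.0000 = 13920.0000
edge 3: (2,39)→(0.5,22)  cross = 2·22 − 0.5·39 = 24.5000; (r_i+r_j)·cross = 2.5·24.5000 = 61.2500
Σcross = 579.0000 → A = |Σcross|/2 = 289.5000 mm²
Σ(r_i+r_j)·cross = 11616.5000 → first moment M = |Σ|/6 = 1936.0833
R_c = M/A = 1936.0833/289.5000 = 6.6877 mm
θ = 313° = 5.462881 rad
V = θ·R_c·A = 5.462881·6.6877·289.5000 = 10576.592 mm³

Volume = 10576.592 mm³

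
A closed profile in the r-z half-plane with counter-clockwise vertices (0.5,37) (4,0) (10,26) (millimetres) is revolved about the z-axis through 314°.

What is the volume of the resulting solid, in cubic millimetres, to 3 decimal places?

Profile (r,z), 3 vertices: (0.5,37) (4,0) (10,26)
edge 0: (0.5,37)→(4,0)  cross = 0.5·0 − 4·37 = -148.0000; (r_i+r_j)·cross = 4.5·-148.0000 = -666.0000
edge 1: (4,0)→(10,26)  cross = 4·26 − 10·0 = 104.0000; (r_i+r_j)·cross = 14·104.0000 = 1456.0000
edge 2: (10,26)→(0.5,37)  cross = 10·37 − 0.5·26 = 357.0000; (r_i+r_j)·cross = 10.5·357.0000 = 3748.5000
Σcross = 313.0000 → A = |Σcross|/2 = 156.5000 mm²
Σ(r_i+r_j)·cross = 4538.5000 → first moment M = |Σ|/6 = 756.4167
R_c = M/A = 756.4167/156.5000 = 4.8333 mm
θ = 314° = 5.480334 rad
V = θ·R_c·A = 5.480334·4.8333·156.5000 = 4145.416 mm³

Volume = 4145.416 mm³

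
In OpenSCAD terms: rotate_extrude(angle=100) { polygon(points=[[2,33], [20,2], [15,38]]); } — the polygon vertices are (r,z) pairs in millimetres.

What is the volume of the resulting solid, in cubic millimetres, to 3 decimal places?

Profile (r,z), 3 vertices: (2,33) (20,2) (15,38)
edge 0: (2,33)→(20,2)  cross = 2·2 − 20·33 = -656.0000; (r_i+r_j)·cross = 22·-656.0000 = -14432.0000
edge 1: (20,2)→(15,38)  cross = 20·38 − 15·2 = 730.0000; (r_i+r_j)·cross = 35·730.0000 = 25550.0000
edge 2: (15,38)→(2,33)  cross = 15·33 − 2·38 = 419.0000; (r_i+r_j)·cross = 17·419.0000 = 7123.0000
Σcross = 493.0000 → A = |Σcross|/2 = 246.5000 mm²
Σ(r_i+r_j)·cross = 18241.0000 → first moment M = |Σ|/6 = 3040.1667
R_c = M/A = 3040.1667/246.5000 = 12.3333 mm
θ = 100° = 1.745329 rad
V = θ·R_c·A = 1.745329·12.3333·246.5000 = 5306.092 mm³

Volume = 5306.092 mm³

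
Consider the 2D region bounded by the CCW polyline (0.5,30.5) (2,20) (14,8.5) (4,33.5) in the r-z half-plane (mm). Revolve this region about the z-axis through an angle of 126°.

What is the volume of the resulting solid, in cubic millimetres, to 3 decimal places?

Profile (r,z), 4 vertices: (0.5,30.5) (2,20) (14,8.5) (4,33.5)
edge 0: (0.5,30.5)→(2,20)  cross = 0.5·20 − 2·30.5 = -51.0000; (r_i+r_j)·cross = 2.5·-51.0000 = -127.5000
edge 1: (2,20)→(14,8.5)  cross = 2·8.5 − 14·20 = -263.0000; (r_i+r_j)·cross = 16·-263.0000 = -4208.0000
edge 2: (14,8.5)→(4,33.5)  cross = 14·33.5 − 4·8.5 = 435.0000; (r_i+r_j)·cross = 18·435.0000 = 7830.0000
edge 3: (4,33.5)→(0.5,30.5)  cross = 4·30.5 − 0.5·33.5 = 105.2500; (r_i+r_j)·cross = 4.5·105.2500 = 473.6250
Σcross = 226.2500 → A = |Σcross|/2 = 113.1250 mm²
Σ(r_i+r_j)·cross = 3968.1250 → first moment M = |Σ|/6 = 661.3542
R_c = M/A = 661.3542/113.1250 = 5.8462 mm
θ = 126° = 2.199115 rad
V = θ·R_c·A = 2.199115·5.8462·113.1250 = 1454.394 mm³

Volume = 1454.394 mm³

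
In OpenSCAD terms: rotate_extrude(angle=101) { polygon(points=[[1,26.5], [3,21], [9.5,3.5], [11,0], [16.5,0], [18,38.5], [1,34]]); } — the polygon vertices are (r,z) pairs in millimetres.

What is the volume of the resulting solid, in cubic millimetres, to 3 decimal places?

Volume = 8641.123 mm³

Profile (r,z), 7 vertices: (1,26.5) (3,21) (9.5,3.5) (11,0) (16.5,0) (18,38.5) (1,34)
edge 0: (1,26.5)→(3,21)  cross = 1·21 − 3·26.5 = -58.5000; (r_i+r_j)·cross = 4·-58.5000 = -234.0000
edge 1: (3,21)→(9.5,3.5)  cross = 3·3.5 − 9.5·21 = -189.0000; (r_i+r_j)·cross = 12.5·-189.0000 = -2362.5000
edge 2: (9.5,3.5)→(11,0)  cross = 9.5·0 − 11·3.5 = -38.5000; (r_i+r_j)·cross = 20.5·-38.5000 = -789.2500
edge 3: (11,0)→(16.5,0)  cross = 11·0 − 16.5·0 = 0.0000; (r_i+r_j)·cross = 27.5·0.0000 = 0.0000
edge 4: (16.5,0)→(18,38.5)  cross = 16.5·38.5 − 18·0 = 635.2500; (r_i+r_j)·cross = 34.5·635.2500 = 21916.1250
edge 5: (18,38.5)→(1,34)  cross = 18·34 − 1·38.5 = 573.5000; (r_i+r_j)·cross = 19·573.5000 = 10896.5000
edge 6: (1,34)→(1,26.5)  cross = 1·26.5 − 1·34 = -7.5000; (r_i+r_j)·cross = 2·-7.5000 = -15.0000
Σcross = 915.2500 → A = |Σcross|/2 = 457.6250 mm²
Σ(r_i+r_j)·cross = 29411.8750 → first moment M = |Σ|/6 = 4901.9792
R_c = M/A = 4901.9792/457.6250 = 10.7118 mm
θ = 101° = 1.762783 rad
V = θ·R_c·A = 1.762783·10.7118·457.6250 = 8641.123 mm³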